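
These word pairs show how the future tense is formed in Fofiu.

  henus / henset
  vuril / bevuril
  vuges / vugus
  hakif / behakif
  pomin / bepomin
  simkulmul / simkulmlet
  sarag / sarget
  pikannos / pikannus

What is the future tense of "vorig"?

pikannos and henus both end in -s yet inflect differently (pikannus, henset), so the final letter is not what conditions the rule; the last vowel is.
"vorig" has last vowel 'i'. The stems whose last vowel is 'i' (vuril → bevuril, hakif → behakif, pomin → bepomin) add the prefix be-.
The other patterns: stems whose last vowel is 'e' or 'o' change the last vowel to 'u'; stems whose last vowel is 'a' or 'u' delete the last vowel and add -et.
So vorig → bevorig.

bevorig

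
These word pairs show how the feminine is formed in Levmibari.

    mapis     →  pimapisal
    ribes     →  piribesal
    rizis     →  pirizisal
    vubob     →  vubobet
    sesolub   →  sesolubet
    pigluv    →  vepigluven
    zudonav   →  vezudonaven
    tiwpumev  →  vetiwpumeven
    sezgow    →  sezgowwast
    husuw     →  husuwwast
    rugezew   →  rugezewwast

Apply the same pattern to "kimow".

kimowwast

sesolub and pigluv both have last vowel 'u' yet inflect differently (sesolubet, vepigluven), so the last vowel is not what conditions the rule; the final letter is.
"kimow" ends in -w. The stems ending in -w (sezgow → sezgowwast, husuw → husuwwast, rugezew → rugezewwast) double the final consonant and add -ast.
So kimow → kimowwast.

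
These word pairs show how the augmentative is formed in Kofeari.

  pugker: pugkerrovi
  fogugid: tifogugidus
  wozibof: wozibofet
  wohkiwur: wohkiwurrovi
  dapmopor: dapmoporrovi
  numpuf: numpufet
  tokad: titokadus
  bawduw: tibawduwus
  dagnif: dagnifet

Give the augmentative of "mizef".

"mizef" ends in -f. The stems ending in -f (wozibof → wozibofet, dagnif → dagnifet, numpuf → numpufet) add -et.
The other patterns: stems ending in -r double the final consonant and add -ovi; stems ending in -d or -w add ti- … -us around the stem.
So mizef → mizefet.

mizefet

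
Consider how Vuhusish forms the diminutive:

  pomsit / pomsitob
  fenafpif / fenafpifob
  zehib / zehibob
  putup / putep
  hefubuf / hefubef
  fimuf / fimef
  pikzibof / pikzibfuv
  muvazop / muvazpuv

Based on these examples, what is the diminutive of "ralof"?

fenafpif and hefubuf both end in -f yet inflect differently (fenafpifob, hefubef), so the final letter is not what conditions the rule; the last vowel is.
"ralof" has last vowel 'o'. The stems whose last vowel is 'o' (pikzibof → pikzibfuv, muvazop → muvazpuv) delete the last vowel and add -uv.
So ralof → ralfuv.

ralfuv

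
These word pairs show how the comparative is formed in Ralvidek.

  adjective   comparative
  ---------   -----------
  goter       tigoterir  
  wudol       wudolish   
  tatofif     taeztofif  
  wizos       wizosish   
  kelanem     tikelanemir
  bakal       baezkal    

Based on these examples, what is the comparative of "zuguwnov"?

zuguwnovish

"zuguwnov" has last vowel 'o'. The stems whose last vowel is 'o' (wizos → wizosish, wudol → wudolish) add -ish.
The other patterns: stems whose last vowel is 'e' add ti- … -ir around the stem; stems whose last vowel is 'a' or 'i' insert -ez- after the first vowel.
So zuguwnov → zuguwnovish.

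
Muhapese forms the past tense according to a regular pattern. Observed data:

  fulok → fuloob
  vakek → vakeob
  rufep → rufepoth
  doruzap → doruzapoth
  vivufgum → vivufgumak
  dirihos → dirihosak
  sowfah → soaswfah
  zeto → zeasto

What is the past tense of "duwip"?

duwipoth

vakek and rufep both have last vowel 'e' yet inflect differently (vakeob, rufepoth), so the last vowel is not what conditions the rule; the final letter is.
"duwip" ends in -p. The stems ending in -p (rufep → rufepoth, doruzap → doruzapoth) add -oth.
The other patterns: stems ending in -k drop the final letter and add -ob; stems ending in -m or -s add -ak; stems ending in -h or -o insert -as- after the first vowel.
So duwip → duwipoth.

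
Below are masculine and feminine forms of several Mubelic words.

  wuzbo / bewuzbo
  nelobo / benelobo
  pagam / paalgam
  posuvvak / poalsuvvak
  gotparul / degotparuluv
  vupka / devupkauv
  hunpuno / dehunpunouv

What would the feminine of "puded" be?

"puded" begins with p-. The stems beginning with p- (pagam → paalgam, posuvvak → poalsuvvak) insert -al- after the first vowel.
So puded → pualded.

pualded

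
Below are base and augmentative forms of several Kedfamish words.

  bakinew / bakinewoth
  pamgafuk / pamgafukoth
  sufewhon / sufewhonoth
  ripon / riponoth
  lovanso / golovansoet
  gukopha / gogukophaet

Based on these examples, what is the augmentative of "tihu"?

gotihuet

sufewhon and lovanso both have last vowel 'o' yet inflect differently (sufewhonoth, golovansoet), so the last vowel is not what conditions the rule; whether the stem ends in a vowel or a consonant is.
"tihu" ends in a vowel. The stems ending in a vowel (lovanso → golovansoet, gukopha → gogukophaet) add go- … -et around the stem.
The other pattern: stems ending in a consonant add -oth.
So tihu → gotihuet.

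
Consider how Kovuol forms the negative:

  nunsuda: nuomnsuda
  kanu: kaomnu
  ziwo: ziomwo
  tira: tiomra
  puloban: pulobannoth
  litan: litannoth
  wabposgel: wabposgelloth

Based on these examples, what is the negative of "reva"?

"reva" ends in a vowel. The stems ending in a vowel (nunsuda → nuomnsuda, kanu → kaomnu, ziwo → ziomwo) insert -om- after the first vowel.
The other pattern: stems ending in a consonant double the final consonant and add -oth.
So reva → reomva.

reomva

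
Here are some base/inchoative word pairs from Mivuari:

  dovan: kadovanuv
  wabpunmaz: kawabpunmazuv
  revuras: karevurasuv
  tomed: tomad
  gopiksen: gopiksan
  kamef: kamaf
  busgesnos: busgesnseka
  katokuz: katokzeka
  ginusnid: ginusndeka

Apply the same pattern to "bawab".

kabawabuv

dovan and gopiksen both end in -n yet inflect differently (kadovanuv, gopiksan), so the final letter is not what conditions the rule; the last vowel is.
"bawab" has last vowel 'a'. The stems whose last vowel is 'a' (dovan → kadovanuv, wabpunmaz → kawabpunmazuv, revuras → karevurasuv) add ka- … -uv around the stem.
So bawab → kabawabuv.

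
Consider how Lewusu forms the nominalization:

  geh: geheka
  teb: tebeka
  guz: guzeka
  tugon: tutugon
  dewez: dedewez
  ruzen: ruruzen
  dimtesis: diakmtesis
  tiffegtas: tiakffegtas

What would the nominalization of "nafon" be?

guz and dewez both end in -z yet inflect differently (guzeka, dedewez), so the final letter is not what conditions the rule; the number of vowels is.
"nafon" has 2 vowels. The stems with 2 vowels (tugon → tutugon, dewez → dedewez, ruzen → ruruzen) repeat the first consonant+vowel as a prefix.
So nafon → nanafon.

nanafon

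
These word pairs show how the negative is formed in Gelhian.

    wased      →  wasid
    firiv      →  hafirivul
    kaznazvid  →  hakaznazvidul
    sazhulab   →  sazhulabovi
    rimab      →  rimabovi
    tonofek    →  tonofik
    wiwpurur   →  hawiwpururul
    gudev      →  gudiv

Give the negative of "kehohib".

"kehohib" has last vowel 'i'. The stems whose last vowel is 'i' (firiv → hafirivul, kaznazvid → hakaznazvidul) add ha- … -ul around the stem.
The other patterns: stems whose last vowel is 'a' add -ovi; stems whose last vowel is 'e' change the last vowel to 'i'.
So kehohib → hakehohibul.

hakehohibul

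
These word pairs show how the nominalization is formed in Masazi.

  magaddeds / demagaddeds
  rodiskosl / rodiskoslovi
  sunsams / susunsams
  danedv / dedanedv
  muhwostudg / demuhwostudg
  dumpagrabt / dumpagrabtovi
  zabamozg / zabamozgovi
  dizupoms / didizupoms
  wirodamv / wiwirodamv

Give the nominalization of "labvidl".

delabvidl

danedv and wirodamv both end in -v yet inflect differently (dedanedv, wiwirodamv), so the final letter is not what conditions the rule; the second-to-last letter is.
"labvidl" has second-to-last letter 'd'. The stems whose second-to-last letter is 'd' (danedv → dedanedv, muhwostudg → demuhwostudg, magaddeds → demagaddeds) add the prefix de-.
The other patterns: stems whose second-to-last letter is 'm' repeat the first consonant+vowel as a prefix; stems whose second-to-last letter is 'b', 's' or 'z' add -ovi.
So labvidl → delabvidl.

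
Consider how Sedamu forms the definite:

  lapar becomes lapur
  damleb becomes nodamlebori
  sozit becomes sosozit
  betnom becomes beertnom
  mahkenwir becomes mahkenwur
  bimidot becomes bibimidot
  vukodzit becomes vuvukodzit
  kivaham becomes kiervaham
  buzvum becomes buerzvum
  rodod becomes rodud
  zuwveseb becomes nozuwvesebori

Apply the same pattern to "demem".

deermem

bimidot and betnom both have last vowel 'o' yet inflect differently (bibimidot, beertnom), so the last vowel is not what conditions the rule; the final letter is.
"demem" ends in -m. The stems ending in -m (kivaham → kiervaham, buzvum → buerzvum, betnom → beertnom) insert -er- after the first vowel.
So demem → deermem.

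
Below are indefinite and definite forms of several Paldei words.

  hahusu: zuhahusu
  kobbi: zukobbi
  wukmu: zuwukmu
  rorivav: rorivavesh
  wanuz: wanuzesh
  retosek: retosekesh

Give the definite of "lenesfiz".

hahusu and wanuz both have last vowel 'u' yet inflect differently (zuhahusu, wanuzesh), so the last vowel is not what conditions the rule; whether the stem ends in a vowel or a consonant is.
"lenesfiz" ends in a consonant. The stems ending in a consonant (wanuz → wanuzesh, retosek → retosekesh, rorivav → rorivavesh) add -esh.
So lenesfiz → lenesfizesh.

lenesfizesh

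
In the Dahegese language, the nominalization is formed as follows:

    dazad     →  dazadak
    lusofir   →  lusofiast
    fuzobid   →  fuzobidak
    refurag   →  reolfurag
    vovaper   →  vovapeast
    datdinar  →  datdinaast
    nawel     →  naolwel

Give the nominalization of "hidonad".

"hidonad" ends in -d. The stems ending in -d (fuzobid → fuzobidak, dazad → dazadak) add -ak.
The other patterns: stems ending in -r drop the final letter and add -ast; stems ending in -g or -l insert -ol- after the first vowel.
So hidonad → hidonadak.

hidonadak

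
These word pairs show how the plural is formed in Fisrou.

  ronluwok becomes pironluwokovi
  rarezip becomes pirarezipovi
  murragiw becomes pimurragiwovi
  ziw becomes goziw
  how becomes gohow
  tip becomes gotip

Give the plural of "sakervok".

"sakervok" has 3 vowels. The stems with 3 vowels (ronluwok → pironluwokovi, rarezip → pirarezipovi, murragiw → pimurragiwovi) add pi- … -ovi around the stem.
The other pattern: stems with 1 vowel add the prefix go-.
So sakervok → pisakervokovi.

pisakervokovi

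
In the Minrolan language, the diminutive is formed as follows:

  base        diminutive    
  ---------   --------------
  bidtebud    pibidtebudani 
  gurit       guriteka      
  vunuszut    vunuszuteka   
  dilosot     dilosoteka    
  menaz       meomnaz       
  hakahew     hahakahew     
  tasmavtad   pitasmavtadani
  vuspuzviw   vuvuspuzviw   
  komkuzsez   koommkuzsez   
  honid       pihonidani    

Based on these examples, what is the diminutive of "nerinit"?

vunuszut and bidtebud both have last vowel 'u' yet inflect differently (vunuszuteka, pibidtebudani), so the last vowel is not what conditions the rule; the final letter is.
"nerinit" ends in -t. The stems ending in -t (dilosot → dilosoteka, vunuszut → vunuszuteka, gurit → guriteka) add -eka.
The other patterns: stems ending in -d add pi- … -ani around the stem; stems ending in -w repeat the first consonant+vowel as a prefix; stems ending in -z insert -om- after the first vowel.
So nerinit → neriniteka.

neriniteka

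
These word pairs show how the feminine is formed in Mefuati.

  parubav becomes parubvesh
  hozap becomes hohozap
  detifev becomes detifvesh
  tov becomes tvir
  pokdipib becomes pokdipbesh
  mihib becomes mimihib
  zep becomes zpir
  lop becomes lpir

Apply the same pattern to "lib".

lbir

"lib" has 1 vowel. The stems with 1 vowel (tov → tvir, lop → lpir, zep → zpir) delete the last vowel and add -ir.
So lib → lbir.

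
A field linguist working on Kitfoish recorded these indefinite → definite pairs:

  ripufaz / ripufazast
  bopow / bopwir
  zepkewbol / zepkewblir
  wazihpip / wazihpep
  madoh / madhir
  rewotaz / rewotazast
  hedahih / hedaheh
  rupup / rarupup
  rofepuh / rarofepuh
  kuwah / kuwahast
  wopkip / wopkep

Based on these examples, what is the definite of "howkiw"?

howkew

rofepuh and madoh both end in -h yet inflect differently (rarofepuh, madhir), so the final letter is not what conditions the rule; the last vowel is.
"howkiw" has last vowel 'i'. The stems whose last vowel is 'i' (hedahih → hedaheh, wazihpip → wazihpep, wopkip → wopkep) change the last vowel to 'e'.
The other patterns: stems whose last vowel is 'u' add the prefix ra-; stems whose last vowel is 'o' delete the last vowel and add -ir; stems whose last vowel is 'a' add -ast.
So howkiw → howkew.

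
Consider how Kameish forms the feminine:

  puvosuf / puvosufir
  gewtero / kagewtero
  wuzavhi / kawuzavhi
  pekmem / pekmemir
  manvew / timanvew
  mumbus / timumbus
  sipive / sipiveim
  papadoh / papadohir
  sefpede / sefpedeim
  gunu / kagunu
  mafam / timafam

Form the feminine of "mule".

timule

mafam and pekmem both end in -m yet inflect differently (timafam, pekmemir), so the final letter is not what conditions the rule; the first letter is.
"mule" begins with m-. The stems beginning with m- (mafam → timafam, mumbus → timumbus, manvew → timanvew) add the prefix ti-.
The other patterns: stems beginning with s- add -im; stems beginning with p- add -ir; stems beginning with g- or w- add the prefix ka-.
So mule → timule.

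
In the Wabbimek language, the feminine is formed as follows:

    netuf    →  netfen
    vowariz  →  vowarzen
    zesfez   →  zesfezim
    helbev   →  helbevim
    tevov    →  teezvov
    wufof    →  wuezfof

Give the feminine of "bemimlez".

bemimlezim

vowariz and zesfez both end in -z yet inflect differently (vowarzen, zesfezim), so the final letter is not what conditions the rule; the last vowel is.
"bemimlez" has last vowel 'e'. The stems whose last vowel is 'e' (zesfez → zesfezim, helbev → helbevim) add -im.
The other patterns: stems whose last vowel is 'i' or 'u' delete the last vowel and add -en; stems whose last vowel is 'o' insert -ez- after the first vowel.
So bemimlez → bemimlezim.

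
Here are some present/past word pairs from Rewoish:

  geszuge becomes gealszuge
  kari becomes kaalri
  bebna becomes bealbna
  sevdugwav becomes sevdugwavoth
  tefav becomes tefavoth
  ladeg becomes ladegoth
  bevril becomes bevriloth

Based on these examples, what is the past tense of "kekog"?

bebna and sevdugwav both have last vowel 'a' yet inflect differently (bealbna, sevdugwavoth), so the last vowel is not what conditions the rule; whether the stem ends in a vowel or a consonant is.
"kekog" ends in a consonant. The stems ending in a consonant (sevdugwav → sevdugwavoth, tefav → tefavoth, ladeg → ladegoth) add -oth.
The other pattern: stems ending in a vowel insert -al- after the first vowel.
So kekog → kekogoth.

kekogoth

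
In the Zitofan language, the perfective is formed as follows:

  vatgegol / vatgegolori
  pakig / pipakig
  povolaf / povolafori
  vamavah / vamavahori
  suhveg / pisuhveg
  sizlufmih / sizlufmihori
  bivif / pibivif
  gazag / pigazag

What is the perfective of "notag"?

pinotag

bivif and povolaf both end in -f yet inflect differently (pibivif, povolafori), so the final letter is not what conditions the rule; the number of vowels is.
"notag" has 2 vowels. The stems with 2 vowels (suhveg → pisuhveg, pakig → pipakig, bivif → pibivif) add the prefix pi-.
So notag → pinotag.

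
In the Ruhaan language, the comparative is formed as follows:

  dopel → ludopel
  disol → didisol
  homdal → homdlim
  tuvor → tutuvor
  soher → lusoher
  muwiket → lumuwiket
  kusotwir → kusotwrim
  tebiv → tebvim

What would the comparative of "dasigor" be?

dadasigor

disol and dopel both end in -l yet inflect differently (didisol, ludopel), so the final letter is not what conditions the rule; the last vowel is.
"dasigor" has last vowel 'o'. The stems whose last vowel is 'o' (disol → didisol, tuvor → tutuvor) repeat the first consonant+vowel as a prefix.
The other patterns: stems whose last vowel is 'e' add the prefix lu-; stems whose last vowel is 'a' or 'i' delete the last vowel and add -im.
So dasigor → dadasigor.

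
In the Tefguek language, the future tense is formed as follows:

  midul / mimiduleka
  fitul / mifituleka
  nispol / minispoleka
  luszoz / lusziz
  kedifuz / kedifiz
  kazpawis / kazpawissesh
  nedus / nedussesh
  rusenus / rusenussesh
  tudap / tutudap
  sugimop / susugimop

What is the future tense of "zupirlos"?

zupirlossesh

"zupirlos" ends in -s. The stems ending in -s (kazpawis → kazpawissesh, nedus → nedussesh, rusenus → rusenussesh) double the final consonant and add -esh.
The other patterns: stems ending in -l add mi- … -eka around the stem; stems ending in -z change the last vowel to 'i'; stems ending in -p repeat the first consonant+vowel as a prefix.
So zupirlos → zupirlossesh.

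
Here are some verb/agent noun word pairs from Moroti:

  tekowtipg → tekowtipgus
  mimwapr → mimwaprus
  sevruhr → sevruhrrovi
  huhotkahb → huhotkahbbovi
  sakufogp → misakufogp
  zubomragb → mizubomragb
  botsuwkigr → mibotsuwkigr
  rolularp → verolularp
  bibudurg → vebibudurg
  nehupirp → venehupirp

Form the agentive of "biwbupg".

mimwapr and sevruhr both end in -r yet inflect differently (mimwaprus, sevruhrrovi), so the final letter is not what conditions the rule; the second-to-last letter is.
"biwbupg" has second-to-last letter 'p'. The stems whose second-to-last letter is 'p' (tekowtipg → tekowtipgus, mimwapr → mimwaprus) add -us.
So biwbupg → biwbupgus.

biwbupgus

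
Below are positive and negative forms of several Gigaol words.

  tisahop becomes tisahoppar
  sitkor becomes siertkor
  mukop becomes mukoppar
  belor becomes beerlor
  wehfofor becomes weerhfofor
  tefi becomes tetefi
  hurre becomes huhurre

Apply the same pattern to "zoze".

zozoze

"zoze" ends in -e. The one such stem in the data (hurre → huhurre) repeats the first consonant+vowel as a prefix (as does tefi), so the same rule applies.
The other patterns: stems ending in -r insert -er- after the first vowel; stems ending in -p double the final consonant and add -ar.
So zoze → zozoze.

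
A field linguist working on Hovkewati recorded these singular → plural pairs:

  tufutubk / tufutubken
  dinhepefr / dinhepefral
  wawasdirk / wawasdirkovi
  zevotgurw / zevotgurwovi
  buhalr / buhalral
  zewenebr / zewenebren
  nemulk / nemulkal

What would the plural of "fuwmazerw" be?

fuwmazerwovi

"fuwmazerw" has second-to-last letter 'r'. The stems whose second-to-last letter is 'r' (zevotgurw → zevotgurwovi, wawasdirk → wawasdirkovi) add -ovi.
So fuwmazerw → fuwmazerwovi.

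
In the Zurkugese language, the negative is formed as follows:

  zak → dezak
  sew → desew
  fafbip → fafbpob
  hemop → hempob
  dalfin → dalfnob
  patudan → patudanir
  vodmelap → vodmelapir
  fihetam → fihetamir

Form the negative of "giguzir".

giguzirir

dalfin and patudan both end in -n yet inflect differently (dalfnob, patudanir), so the final letter is not what conditions the rule; the number of vowels is.
"giguzir" has 3 vowels. The stems with 3 vowels (patudan → patudanir, vodmelap → vodmelapir, fihetam → fihetamir) add -ir.
So giguzir → giguzirir.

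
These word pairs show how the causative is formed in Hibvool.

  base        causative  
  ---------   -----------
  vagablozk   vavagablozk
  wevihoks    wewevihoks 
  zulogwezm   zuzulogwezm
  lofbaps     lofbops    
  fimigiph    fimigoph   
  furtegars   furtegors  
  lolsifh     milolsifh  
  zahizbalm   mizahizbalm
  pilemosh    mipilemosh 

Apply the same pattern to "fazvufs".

mifazvufs

wevihoks and lofbaps both end in -s yet inflect differently (wewevihoks, lofbops), so the final letter is not what conditions the rule; the second-to-last letter is.
"fazvufs" has second-to-last letter 'f'. The one such stem in the data (lolsifh → milolsifh) adds the prefix mi-, so the same rule applies.
The other patterns: stems whose second-to-last letter is 'k' or 'z' repeat the first consonant+vowel as a prefix; stems whose second-to-last letter is 'p' or 'r' change the last vowel to 'o'.
So fazvufs → mifazvufs.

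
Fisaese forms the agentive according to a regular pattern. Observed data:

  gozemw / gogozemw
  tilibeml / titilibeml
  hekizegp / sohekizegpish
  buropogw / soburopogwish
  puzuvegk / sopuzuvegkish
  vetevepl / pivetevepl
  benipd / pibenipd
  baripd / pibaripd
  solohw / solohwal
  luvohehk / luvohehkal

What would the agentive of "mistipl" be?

gozemw and buropogw both end in -w yet inflect differently (gogozemw, soburopogwish), so the final letter is not what conditions the rule; the second-to-last letter is.
"mistipl" has second-to-last letter 'p'. The stems whose second-to-last letter is 'p' (vetevepl → pivetevepl, benipd → pibenipd, baripd → pibaripd) add the prefix pi-.
So mistipl → pimistipl.

pimistipl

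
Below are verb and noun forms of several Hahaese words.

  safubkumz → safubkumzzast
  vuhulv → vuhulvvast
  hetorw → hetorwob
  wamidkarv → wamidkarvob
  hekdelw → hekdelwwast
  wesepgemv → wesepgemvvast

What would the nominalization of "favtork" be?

"favtork" has second-to-last letter 'r'. The stems whose second-to-last letter is 'r' (hetorw → hetorwob, wamidkarv → wamidkarvob) add -ob.
The other pattern: stems whose second-to-last letter is 'l' or 'm' double the final consonant and add -ast.
So favtork → favtorkob.

favtorkob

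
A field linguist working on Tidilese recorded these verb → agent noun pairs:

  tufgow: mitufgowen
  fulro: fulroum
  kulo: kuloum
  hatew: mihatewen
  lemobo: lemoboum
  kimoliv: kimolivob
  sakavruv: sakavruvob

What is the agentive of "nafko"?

"nafko" ends in -o. The stems ending in -o (lemobo → lemoboum, kulo → kuloum, fulro → fulroum) add -um.
So nafko → nafkoum.

nafkoum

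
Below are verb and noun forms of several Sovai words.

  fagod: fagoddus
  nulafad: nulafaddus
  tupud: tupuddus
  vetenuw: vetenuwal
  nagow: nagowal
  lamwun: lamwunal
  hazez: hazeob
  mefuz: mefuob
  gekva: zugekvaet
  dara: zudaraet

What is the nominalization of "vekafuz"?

tupud and vetenuw both have last vowel 'u' yet inflect differently (tupuddus, vetenuwal), so the last vowel is not what conditions the rule; the final letter is.
"vekafuz" ends in -z. The stems ending in -z (hazez → hazeob, mefuz → mefuob) drop the final letter and add -ob.
The other patterns: stems ending in -d double the final consonant and add -us; stems ending in -n or -w add -al; stems ending in -a add zu- … -et around the stem.
So vekafuz → vekafuob.

vekafuob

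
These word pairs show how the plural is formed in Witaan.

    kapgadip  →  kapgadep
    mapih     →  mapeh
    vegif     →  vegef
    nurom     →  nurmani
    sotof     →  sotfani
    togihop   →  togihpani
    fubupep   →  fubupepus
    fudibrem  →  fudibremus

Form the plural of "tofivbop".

tofivbpani

vegif and sotof both end in -f yet inflect differently (vegef, sotfani), so the final letter is not what conditions the rule; the last vowel is.
"tofivbop" has last vowel 'o'. The stems whose last vowel is 'o' (nurom → nurmani, sotof → sotfani, togihop → togihpani) delete the last vowel and add -ani.
So tofivbop → tofivbpani.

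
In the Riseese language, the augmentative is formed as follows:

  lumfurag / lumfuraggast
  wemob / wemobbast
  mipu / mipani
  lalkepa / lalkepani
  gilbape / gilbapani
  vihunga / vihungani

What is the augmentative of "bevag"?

"bevag" ends in a consonant. The stems ending in a consonant (lumfurag → lumfuraggast, wemob → wemobbast) double the final consonant and add -ast.
So bevag → bevaggast.

bevaggast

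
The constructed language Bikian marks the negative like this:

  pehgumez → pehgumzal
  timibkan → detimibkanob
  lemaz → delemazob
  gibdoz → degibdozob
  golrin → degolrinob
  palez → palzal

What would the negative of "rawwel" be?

rawwlal

palez and gibdoz both end in -z yet inflect differently (palzal, degibdozob), so the final letter is not what conditions the rule; the last vowel is.
"rawwel" has last vowel 'e'. The stems whose last vowel is 'e' (palez → palzal, pehgumez → pehgumzal) delete the last vowel and add -al.
The other pattern: stems whose last vowel is 'a', 'i' or 'o' add de- … -ob around the stem.
So rawwel → rawwlal.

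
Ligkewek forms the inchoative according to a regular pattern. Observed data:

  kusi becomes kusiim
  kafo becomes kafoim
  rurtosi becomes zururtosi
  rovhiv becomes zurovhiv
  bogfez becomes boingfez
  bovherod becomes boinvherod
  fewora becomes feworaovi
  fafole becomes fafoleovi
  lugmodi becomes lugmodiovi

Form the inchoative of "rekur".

"rekur" begins with r-. The stems beginning with r- (rurtosi → zururtosi, rovhiv → zurovhiv) add the prefix zu-.
The other patterns: stems beginning with k- add -im; stems beginning with b- insert -in- after the first vowel; stems beginning with f- or l- add -ovi.
So rekur → zurekur.

zurekur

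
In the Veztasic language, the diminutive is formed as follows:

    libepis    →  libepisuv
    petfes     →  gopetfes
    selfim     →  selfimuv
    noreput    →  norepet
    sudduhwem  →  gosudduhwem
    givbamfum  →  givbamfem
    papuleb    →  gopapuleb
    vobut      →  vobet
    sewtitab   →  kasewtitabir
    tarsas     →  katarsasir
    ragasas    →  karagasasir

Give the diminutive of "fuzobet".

"fuzobet" has last vowel 'e'. The stems whose last vowel is 'e' (papuleb → gopapuleb, sudduhwem → gosudduhwem, petfes → gopetfes) add the prefix go-.
The other patterns: stems whose last vowel is 'i' add -uv; stems whose last vowel is 'a' add ka- … -ir around the stem; stems whose last vowel is 'u' change the last vowel to 'e'.
So fuzobet → gofuzobet.

gofuzobet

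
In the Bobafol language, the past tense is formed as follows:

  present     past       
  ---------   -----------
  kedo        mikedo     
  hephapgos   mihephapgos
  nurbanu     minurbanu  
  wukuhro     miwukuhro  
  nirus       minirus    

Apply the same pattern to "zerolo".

Every pair shown (kedo → mikedo, hephapgos → mihephapgos, nurbanu → minurbanu, …) follows the same rule: add the prefix mi-.
So zerolo → mizerolo.

mizerolo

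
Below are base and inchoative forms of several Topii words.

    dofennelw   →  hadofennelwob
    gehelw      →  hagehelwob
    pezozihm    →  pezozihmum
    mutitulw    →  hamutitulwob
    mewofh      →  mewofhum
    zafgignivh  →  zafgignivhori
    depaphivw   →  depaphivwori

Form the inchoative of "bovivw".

bovivwori

"bovivw" has second-to-last letter 'v'. The stems whose second-to-last letter is 'v' (zafgignivh → zafgignivhori, depaphivw → depaphivwori) add -ori.
So bovivw → bovivwori.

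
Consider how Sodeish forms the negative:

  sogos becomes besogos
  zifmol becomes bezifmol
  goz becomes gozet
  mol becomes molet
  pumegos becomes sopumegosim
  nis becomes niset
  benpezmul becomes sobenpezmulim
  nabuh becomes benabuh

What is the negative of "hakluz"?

behakluz

mol and zifmol both end in -l yet inflect differently (molet, bezifmol), so the final letter is not what conditions the rule; the number of vowels is.
"hakluz" has 2 vowels. The stems with 2 vowels (zifmol → bezifmol, nabuh → benabuh, sogos → besogos) add the prefix be-.
So hakluz → behakluz.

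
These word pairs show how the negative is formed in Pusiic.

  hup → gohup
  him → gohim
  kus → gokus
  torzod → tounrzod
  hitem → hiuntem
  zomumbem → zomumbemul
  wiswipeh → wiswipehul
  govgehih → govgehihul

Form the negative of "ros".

goros

him and hitem both end in -m yet inflect differently (gohim, hiuntem), so the final letter is not what conditions the rule; the number of vowels is.
"ros" has 1 vowel. The stems with 1 vowel (hup → gohup, him → gohim, kus → gokus) add the prefix go-.
So ros → goros.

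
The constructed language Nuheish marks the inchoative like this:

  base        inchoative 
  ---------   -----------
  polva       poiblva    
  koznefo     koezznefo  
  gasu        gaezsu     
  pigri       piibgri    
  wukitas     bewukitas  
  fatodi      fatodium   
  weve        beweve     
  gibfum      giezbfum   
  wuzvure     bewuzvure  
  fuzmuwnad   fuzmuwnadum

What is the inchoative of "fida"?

fidaum

fatodi and pigri both end in -i yet inflect differently (fatodium, piibgri), so the final letter is not what conditions the rule; the first letter is.
"fida" begins with f-. The stems beginning with f- (fuzmuwnad → fuzmuwnadum, fatodi → fatodium) add -um.
So fida → fidaum.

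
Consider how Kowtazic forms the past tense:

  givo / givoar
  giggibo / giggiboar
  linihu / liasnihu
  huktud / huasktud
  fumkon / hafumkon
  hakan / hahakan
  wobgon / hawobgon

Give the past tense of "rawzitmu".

"rawzitmu" ends in -u. The one such stem in the data (linihu → liasnihu) inserts -as- after the first vowel (as does huktud), so the same rule applies.
The other patterns: stems ending in -o add -ar; stems ending in -n add the prefix ha-.
So rawzitmu → raaswzitmu.

raaswzitmu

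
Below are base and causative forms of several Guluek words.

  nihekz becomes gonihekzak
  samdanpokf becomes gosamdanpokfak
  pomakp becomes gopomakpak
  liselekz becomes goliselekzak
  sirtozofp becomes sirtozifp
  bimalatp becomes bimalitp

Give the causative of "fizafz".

fizifz

pomakp and bimalatp both end in -p yet inflect differently (gopomakpak, bimalitp), so the final letter is not what conditions the rule; the second-to-last letter is.
"fizafz" has second-to-last letter 'f'. The one such stem in the data (sirtozofp → sirtozifp) changes the last vowel to 'i' (as does bimalatp), so the same rule applies.
The other pattern: stems whose second-to-last letter is 'k' add go- … -ak around the stem.
So fizafz → fizifz.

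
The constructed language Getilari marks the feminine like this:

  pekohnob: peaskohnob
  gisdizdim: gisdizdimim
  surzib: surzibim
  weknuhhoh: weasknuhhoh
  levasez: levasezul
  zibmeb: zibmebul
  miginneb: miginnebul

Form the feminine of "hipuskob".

hiaspuskob

miginneb and surzib both end in -b yet inflect differently (miginnebul, surzibim), so the final letter is not what conditions the rule; the last vowel is.
"hipuskob" has last vowel 'o'. The stems whose last vowel is 'o' (pekohnob → peaskohnob, weknuhhoh → weasknuhhoh) insert -as- after the first vowel.
The other patterns: stems whose last vowel is 'e' add -ul; stems whose last vowel is 'i' add -im.
So hipuskob → hiaspuskob.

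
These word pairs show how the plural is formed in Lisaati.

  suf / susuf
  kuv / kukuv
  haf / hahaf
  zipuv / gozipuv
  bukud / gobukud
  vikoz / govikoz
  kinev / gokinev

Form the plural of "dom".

kuv and zipuv both end in -v yet inflect differently (kukuv, gozipuv), so the final letter is not what conditions the rule; the number of vowels is.
"dom" has 1 vowel. The stems with 1 vowel (suf → susuf, kuv → kukuv, haf → hahaf) repeat the first consonant+vowel as a prefix.
The other pattern: stems with 2 vowels add the prefix go-.
So dom → dodom.

dodom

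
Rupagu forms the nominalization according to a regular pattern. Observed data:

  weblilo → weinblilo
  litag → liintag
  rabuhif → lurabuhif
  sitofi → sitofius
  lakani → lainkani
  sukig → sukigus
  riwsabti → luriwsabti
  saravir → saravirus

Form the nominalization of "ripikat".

luripikat

sitofi and riwsabti both end in -i yet inflect differently (sitofius, luriwsabti), so the final letter is not what conditions the rule; the first letter is.
"ripikat" begins with r-. The stems beginning with r- (rabuhif → lurabuhif, riwsabti → luriwsabti) add the prefix lu-.
So ripikat → luripikat.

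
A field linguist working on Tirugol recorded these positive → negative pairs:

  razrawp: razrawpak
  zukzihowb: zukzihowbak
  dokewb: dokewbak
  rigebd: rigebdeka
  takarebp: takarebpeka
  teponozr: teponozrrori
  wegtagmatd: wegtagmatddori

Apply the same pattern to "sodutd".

sodutddori

razrawp and takarebp both end in -p yet inflect differently (razrawpak, takarebpeka), so the final letter is not what conditions the rule; the second-to-last letter is.
"sodutd" has second-to-last letter 't'. The one such stem in the data (wegtagmatd → wegtagmatddori) doubles the final consonant and adds -ori (as does teponozr), so the same rule applies.
The other patterns: stems whose second-to-last letter is 'w' add -ak; stems whose second-to-last letter is 'b' add -eka.
So sodutd → sodutddori.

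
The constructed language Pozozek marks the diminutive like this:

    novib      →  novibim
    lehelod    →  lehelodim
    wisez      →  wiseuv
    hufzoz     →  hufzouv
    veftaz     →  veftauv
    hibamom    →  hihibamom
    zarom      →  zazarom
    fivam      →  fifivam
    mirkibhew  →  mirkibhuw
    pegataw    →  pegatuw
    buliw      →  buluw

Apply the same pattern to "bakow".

bakuw

"bakow" ends in -w. The stems ending in -w (mirkibhew → mirkibhuw, pegataw → pegatuw, buliw → buluw) change the last vowel to 'u'.
So bakow → bakuw.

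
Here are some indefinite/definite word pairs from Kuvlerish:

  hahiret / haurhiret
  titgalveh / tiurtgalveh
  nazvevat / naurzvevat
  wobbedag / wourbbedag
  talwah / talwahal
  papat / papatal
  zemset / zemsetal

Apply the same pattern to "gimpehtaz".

"gimpehtaz" has 3 vowels. The stems with 3 vowels (hahiret → haurhiret, nazvevat → naurzvevat, titgalveh → tiurtgalveh) insert -ur- after the first vowel.
So gimpehtaz → giurmpehtaz.

giurmpehtaz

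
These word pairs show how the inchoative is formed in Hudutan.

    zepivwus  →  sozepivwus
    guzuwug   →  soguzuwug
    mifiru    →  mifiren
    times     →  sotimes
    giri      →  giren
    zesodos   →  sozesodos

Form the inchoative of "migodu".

guzuwug and mifiru both have last vowel 'u' yet inflect differently (soguzuwug, mifiren), so the last vowel is not what conditions the rule; whether the stem ends in a vowel or a consonant is.
"migodu" ends in a vowel. The stems ending in a vowel (mifiru → mifiren, giri → giren) drop the final letter and add -en.
So migodu → migoden.

migoden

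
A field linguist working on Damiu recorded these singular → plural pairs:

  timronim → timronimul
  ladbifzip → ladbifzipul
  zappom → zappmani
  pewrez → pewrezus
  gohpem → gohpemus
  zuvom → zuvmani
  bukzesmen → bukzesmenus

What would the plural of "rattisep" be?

zappom and timronim both end in -m yet inflect differently (zappmani, timronimul), so the final letter is not what conditions the rule; the last vowel is.
"rattisep" has last vowel 'e'. The stems whose last vowel is 'e' (pewrez → pewrezus, gohpem → gohpemus, bukzesmen → bukzesmenus) add -us.
The other patterns: stems whose last vowel is 'o' delete the last vowel and add -ani; stems whose last vowel is 'i' add -ul.
So rattisep → rattisepus.

rattisepus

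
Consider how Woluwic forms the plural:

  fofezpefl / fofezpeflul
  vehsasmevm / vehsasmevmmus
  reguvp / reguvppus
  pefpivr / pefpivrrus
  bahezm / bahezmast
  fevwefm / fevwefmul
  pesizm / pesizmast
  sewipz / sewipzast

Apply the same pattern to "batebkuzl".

batebkuzlast

"batebkuzl" has second-to-last letter 'z'. The stems whose second-to-last letter is 'z' (bahezm → bahezmast, pesizm → pesizmast) add -ast.
So batebkuzl → batebkuzlast.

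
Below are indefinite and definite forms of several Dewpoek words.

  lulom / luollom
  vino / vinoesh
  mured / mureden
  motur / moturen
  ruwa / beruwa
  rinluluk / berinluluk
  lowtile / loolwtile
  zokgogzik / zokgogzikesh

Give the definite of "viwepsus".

"viwepsus" begins with v-. The one such stem in the data (vino → vinoesh) adds -esh, so the same rule applies.
The other patterns: stems beginning with l- insert -ol- after the first vowel; stems beginning with r- add the prefix be-; stems beginning with m- add -en.
So viwepsus → viwepsusesh.

viwepsusesh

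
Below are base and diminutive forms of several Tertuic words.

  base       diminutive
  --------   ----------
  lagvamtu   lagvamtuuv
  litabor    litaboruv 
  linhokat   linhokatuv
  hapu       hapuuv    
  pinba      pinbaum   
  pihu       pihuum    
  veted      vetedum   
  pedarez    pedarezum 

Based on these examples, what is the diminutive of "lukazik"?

lagvamtu and pihu both end in -u yet inflect differently (lagvamtuuv, pihuum), so the final letter is not what conditions the rule; the first letter is.
"lukazik" begins with l-. The stems beginning with l- (lagvamtu → lagvamtuuv, litabor → litaboruv, linhokat → linhokatuv) add -uv.
The other pattern: stems beginning with p- or v- add -um.
So lukazik → lukazikuv.

lukazikuv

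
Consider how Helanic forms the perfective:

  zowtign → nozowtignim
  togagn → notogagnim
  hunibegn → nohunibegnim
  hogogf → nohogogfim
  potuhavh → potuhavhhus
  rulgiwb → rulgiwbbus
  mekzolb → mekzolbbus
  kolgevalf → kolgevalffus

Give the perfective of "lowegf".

hogogf and kolgevalf both end in -f yet inflect differently (nohogogfim, kolgevalffus), so the final letter is not what conditions the rule; the second-to-last letter is.
"lowegf" has second-to-last letter 'g'. The stems whose second-to-last letter is 'g' (zowtign → nozowtignim, togagn → notogagnim, hunibegn → nohunibegnim) add no- … -im around the stem.
So lowegf → nolowegfim.

nolowegfim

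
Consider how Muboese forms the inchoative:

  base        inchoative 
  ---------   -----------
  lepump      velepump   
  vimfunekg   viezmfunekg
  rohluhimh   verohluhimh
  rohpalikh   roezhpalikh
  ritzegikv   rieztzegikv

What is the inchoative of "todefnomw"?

rohpalikh and rohluhimh both end in -h yet inflect differently (roezhpalikh, verohluhimh), so the final letter is not what conditions the rule; the second-to-last letter is.
"todefnomw" has second-to-last letter 'm'. The stems whose second-to-last letter is 'm' (rohluhimh → verohluhimh, lepump → velepump) add the prefix ve-.
The other pattern: stems whose second-to-last letter is 'k' insert -ez- after the first vowel.
So todefnomw → vetodefnomw.

vetodefnomw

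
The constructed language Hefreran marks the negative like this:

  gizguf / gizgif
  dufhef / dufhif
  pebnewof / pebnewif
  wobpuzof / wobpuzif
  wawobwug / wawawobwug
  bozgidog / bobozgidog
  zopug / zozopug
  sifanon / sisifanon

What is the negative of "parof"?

gizguf and wawobwug both have last vowel 'u' yet inflect differently (gizgif, wawawobwug), so the last vowel is not what conditions the rule; the final letter is.
"parof" ends in -f. The stems ending in -f (gizguf → gizgif, dufhef → dufhif, pebnewof → pebnewif) change the last vowel to 'i'.
The other pattern: stems ending in -g or -n repeat the first consonant+vowel as a prefix.
So parof → parif.

parif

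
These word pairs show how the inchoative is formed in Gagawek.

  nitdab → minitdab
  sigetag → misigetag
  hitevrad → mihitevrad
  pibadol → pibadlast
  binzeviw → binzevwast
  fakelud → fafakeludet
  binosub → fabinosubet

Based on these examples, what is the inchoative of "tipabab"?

hitevrad and fakelud both end in -d yet inflect differently (mihitevrad, fafakeludet), so the final letter is not what conditions the rule; the last vowel is.
"tipabab" has last vowel 'a'. The stems whose last vowel is 'a' (nitdab → minitdab, sigetag → misigetag, hitevrad → mihitevrad) add the prefix mi-.
The other patterns: stems whose last vowel is 'i' or 'o' delete the last vowel and add -ast; stems whose last vowel is 'u' add fa- … -et around the stem.
So tipabab → mitipabab.

mitipabab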